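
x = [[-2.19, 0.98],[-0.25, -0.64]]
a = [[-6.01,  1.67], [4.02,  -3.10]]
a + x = [[-8.2, 2.65], [3.77, -3.74]]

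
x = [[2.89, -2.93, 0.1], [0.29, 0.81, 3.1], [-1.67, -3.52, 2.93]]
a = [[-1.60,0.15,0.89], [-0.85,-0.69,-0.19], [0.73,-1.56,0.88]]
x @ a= [[-2.06, 2.30, 3.22], [1.11, -5.35, 2.83], [7.8, -2.39, 1.76]]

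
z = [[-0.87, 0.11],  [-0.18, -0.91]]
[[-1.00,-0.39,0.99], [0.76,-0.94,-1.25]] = z @ [[1.02, 0.57, -0.94], [-1.04, 0.92, 1.56]]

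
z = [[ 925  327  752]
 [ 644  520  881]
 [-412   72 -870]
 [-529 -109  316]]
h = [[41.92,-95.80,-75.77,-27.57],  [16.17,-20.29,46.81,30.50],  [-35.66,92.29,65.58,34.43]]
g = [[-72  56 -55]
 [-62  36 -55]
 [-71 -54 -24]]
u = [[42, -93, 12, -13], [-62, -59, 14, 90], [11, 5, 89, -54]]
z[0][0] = 925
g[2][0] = -71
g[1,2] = -55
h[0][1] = -95.8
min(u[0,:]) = -93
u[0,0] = 42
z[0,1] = 327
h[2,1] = 92.29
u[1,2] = 14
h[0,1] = -95.8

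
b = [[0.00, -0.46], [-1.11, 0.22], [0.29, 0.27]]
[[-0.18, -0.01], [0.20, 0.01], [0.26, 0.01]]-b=[[-0.18,  0.45], [1.31,  -0.21], [-0.03,  -0.26]]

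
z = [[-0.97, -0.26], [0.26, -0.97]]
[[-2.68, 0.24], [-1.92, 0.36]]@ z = [[2.66,0.46], [1.96,0.15]]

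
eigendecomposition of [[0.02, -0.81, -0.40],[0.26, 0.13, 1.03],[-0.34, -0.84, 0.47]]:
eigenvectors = [[0.87+0.00j, -0.22+0.54j, -0.22-0.54j], [-0.34+0.00j, (0.65+0j), 0.65-0.00j], [-0.34+0.00j, 0.01+0.48j, 0.01-0.48j]]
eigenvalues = [(0.5+0j), (0.06+0.97j), (0.06-0.97j)]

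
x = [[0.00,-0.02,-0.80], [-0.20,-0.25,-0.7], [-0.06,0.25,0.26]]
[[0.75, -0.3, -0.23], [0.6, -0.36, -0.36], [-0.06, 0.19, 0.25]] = x@ [[-0.47, 0.06, -0.03], [0.66, 0.39, 0.70], [-0.96, 0.36, 0.27]]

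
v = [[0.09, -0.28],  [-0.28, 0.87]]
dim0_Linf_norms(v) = [0.28, 0.87]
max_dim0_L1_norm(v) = 1.15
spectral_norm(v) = 0.96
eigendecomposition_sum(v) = [[-0.00, -0.0],[-0.0, -0.00]] + [[0.09, -0.28],[-0.28, 0.87]]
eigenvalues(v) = [-0.0, 0.96]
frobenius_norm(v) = 0.96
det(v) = -0.00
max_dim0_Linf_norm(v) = 0.87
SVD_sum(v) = [[0.09,-0.28], [-0.28,0.87]] + [[-0.00, -0.00],[-0.00, -0.0]]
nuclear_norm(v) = 0.96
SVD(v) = [[-0.31, 0.95], [0.95, 0.31]] @ diag([0.9601041553663122, 0.00010415536631217563]) @ [[-0.31, 0.95], [-0.95, -0.31]]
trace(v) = 0.96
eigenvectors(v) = [[-0.95, 0.31],[-0.31, -0.95]]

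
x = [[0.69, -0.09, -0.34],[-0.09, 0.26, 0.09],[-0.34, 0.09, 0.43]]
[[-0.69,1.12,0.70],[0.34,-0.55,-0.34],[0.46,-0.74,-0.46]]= x@[[-0.74, 1.2, 0.75],  [0.95, -1.56, -0.97],  [0.28, -0.45, -0.28]]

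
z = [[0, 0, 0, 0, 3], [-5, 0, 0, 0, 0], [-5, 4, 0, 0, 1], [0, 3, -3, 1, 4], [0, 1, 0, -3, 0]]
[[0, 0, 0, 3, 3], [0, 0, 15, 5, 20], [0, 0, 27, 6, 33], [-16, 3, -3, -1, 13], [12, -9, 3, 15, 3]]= z @ [[0, 0, -3, -1, -4], [0, 0, 3, 0, 3], [4, 0, 4, 0, 0], [-4, 3, 0, -5, 0], [0, 0, 0, 1, 1]]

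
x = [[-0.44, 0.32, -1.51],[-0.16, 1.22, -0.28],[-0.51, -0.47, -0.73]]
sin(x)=[[-0.23, 0.21, -1.08], [-0.11, 0.93, -0.2], [-0.37, -0.33, -0.44]]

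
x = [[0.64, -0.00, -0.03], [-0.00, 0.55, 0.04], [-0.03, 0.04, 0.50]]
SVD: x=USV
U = [[-0.97, -0.18, 0.16], [0.09, -0.88, -0.46], [0.22, -0.43, 0.87]]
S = [0.65, 0.57, 0.47]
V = [[-0.97, 0.09, 0.22], [-0.18, -0.88, -0.43], [0.16, -0.46, 0.87]]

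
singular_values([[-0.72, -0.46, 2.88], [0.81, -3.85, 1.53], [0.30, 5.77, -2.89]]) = [7.85, 2.53, 0.7]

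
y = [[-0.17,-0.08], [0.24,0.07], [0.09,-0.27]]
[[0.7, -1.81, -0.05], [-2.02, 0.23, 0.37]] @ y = [[-0.56, -0.17], [0.43, 0.08]]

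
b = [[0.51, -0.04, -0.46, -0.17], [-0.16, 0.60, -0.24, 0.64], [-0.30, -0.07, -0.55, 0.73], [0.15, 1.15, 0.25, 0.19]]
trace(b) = 0.75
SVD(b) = [[-0.1, 0.02, -0.99, -0.03], [0.61, 0.29, -0.03, -0.74], [0.26, 0.81, -0.03, 0.53], [0.74, -0.52, -0.10, 0.41]] @ diag([1.4189122758817, 1.10871239165186, 0.6973685868552585, 0.004673330432063499]) @ [[-0.08, 0.85, -0.04, 0.52], [-0.32, -0.43, -0.59, 0.61], [-0.73, -0.13, 0.66, 0.15], [0.60, -0.28, 0.47, 0.58]]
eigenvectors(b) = [[0.19,0.36,0.97,0.6], [0.31,-0.60,-0.04,-0.27], [0.8,-0.3,-0.13,0.47], [-0.47,-0.65,0.20,0.58]]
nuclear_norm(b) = 3.23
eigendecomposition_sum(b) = [[-0.05,-0.09,-0.14,0.12], [-0.08,-0.15,-0.23,0.20], [-0.20,-0.38,-0.59,0.50], [0.11,0.22,0.34,-0.29]] + [[0.04, -0.45, 0.01, -0.26],[-0.06, 0.76, -0.02, 0.44],[-0.03, 0.38, -0.01, 0.22],[-0.07, 0.83, -0.03, 0.49]] + [[0.52, 0.51, -0.34, -0.03],[-0.02, -0.02, 0.01, 0.00],[-0.07, -0.07, 0.05, 0.00],[0.11, 0.1, -0.07, -0.01]] + [[-0.0, -0.0, 0.00, 0.00], [0.0, 0.00, -0.00, -0.00], [-0.00, -0.00, 0.00, 0.0], [-0.00, -0.0, 0.0, 0.00]]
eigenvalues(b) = [-1.07, 1.27, 0.54, 0.01]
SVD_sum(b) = [[0.01, -0.12, 0.01, -0.08], [-0.07, 0.73, -0.03, 0.45], [-0.03, 0.31, -0.01, 0.19], [-0.09, 0.9, -0.04, 0.55]] + [[-0.01, -0.01, -0.01, 0.01], [-0.1, -0.14, -0.19, 0.2], [-0.29, -0.38, -0.52, 0.54], [0.18, 0.25, 0.34, -0.35]] + [[0.5, 0.09, -0.45, -0.11], [0.02, 0.00, -0.02, -0.00], [0.02, 0.00, -0.01, -0.0], [0.05, 0.01, -0.05, -0.01]] + [[-0.00, 0.0, -0.0, -0.00], [-0.00, 0.0, -0.0, -0.00], [0.0, -0.00, 0.00, 0.0], [0.0, -0.00, 0.0, 0.00]]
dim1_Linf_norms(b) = [0.51, 0.64, 0.73, 1.15]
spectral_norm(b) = 1.42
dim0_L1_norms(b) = [1.12, 1.86, 1.5, 1.73]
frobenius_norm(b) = 1.93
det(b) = -0.01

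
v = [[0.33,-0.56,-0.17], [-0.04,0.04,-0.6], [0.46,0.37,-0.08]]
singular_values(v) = [0.7, 0.63, 0.53]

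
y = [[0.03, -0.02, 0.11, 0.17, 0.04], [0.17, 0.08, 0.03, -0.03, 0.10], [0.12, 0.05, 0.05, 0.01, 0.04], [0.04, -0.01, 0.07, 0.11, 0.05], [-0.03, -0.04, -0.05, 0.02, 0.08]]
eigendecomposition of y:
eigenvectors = [[-0.52,-0.59,-0.18,0.45,-0.44],[-0.43,0.48,-0.40,-0.5,0.11],[-0.48,0.53,0.68,0.10,-0.3],[-0.34,-0.19,-0.52,0.16,-0.18],[0.44,0.32,0.28,-0.72,0.82]]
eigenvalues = [0.19, -0.02, -0.0, 0.07, 0.1]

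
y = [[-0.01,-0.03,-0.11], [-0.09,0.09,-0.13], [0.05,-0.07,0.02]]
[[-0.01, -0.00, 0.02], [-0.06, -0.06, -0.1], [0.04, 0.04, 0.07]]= y@[[1.07, 0.38, 0.55], [0.24, -0.22, -0.66], [-0.08, 0.07, -0.09]]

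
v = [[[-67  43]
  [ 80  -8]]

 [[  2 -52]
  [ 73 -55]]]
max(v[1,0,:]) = 2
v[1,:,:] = [[2, -52], [73, -55]]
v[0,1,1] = -8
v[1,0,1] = -52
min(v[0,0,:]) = -67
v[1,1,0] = 73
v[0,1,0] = 80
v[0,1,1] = -8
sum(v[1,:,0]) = 75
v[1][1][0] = 73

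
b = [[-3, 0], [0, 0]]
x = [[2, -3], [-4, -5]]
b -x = [[-5, 3], [4, 5]]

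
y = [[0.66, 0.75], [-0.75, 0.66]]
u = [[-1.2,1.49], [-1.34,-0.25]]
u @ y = [[-1.91, 0.08], [-0.70, -1.17]]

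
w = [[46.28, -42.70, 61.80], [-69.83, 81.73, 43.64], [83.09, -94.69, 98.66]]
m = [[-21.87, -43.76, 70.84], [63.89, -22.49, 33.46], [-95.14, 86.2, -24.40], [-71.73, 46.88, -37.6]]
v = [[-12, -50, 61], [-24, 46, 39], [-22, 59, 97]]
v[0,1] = -50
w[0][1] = -42.7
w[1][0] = -69.83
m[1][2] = 33.46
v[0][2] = 61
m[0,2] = 70.84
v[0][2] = 61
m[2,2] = -24.4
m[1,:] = [63.89, -22.49, 33.46]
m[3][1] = 46.88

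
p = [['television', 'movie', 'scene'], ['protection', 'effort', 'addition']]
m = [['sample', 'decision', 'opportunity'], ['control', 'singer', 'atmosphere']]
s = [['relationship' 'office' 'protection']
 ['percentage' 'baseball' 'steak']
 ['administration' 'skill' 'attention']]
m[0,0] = 'sample'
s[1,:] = ['percentage', 'baseball', 'steak']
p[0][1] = 'movie'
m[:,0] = ['sample', 'control']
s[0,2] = 'protection'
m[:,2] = ['opportunity', 'atmosphere']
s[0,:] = ['relationship', 'office', 'protection']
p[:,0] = ['television', 'protection']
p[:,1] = ['movie', 'effort']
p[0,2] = 'scene'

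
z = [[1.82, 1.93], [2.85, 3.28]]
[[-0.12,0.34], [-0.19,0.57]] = z @[[-0.10, 0.04], [0.03, 0.14]]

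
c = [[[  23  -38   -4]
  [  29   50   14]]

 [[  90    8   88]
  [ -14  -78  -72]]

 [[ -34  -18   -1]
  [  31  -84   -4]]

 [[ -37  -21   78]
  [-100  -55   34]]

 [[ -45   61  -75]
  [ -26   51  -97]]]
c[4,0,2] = -75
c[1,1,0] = -14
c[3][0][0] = -37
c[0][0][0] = 23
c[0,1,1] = 50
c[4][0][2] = -75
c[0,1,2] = 14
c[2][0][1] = -18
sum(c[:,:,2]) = -39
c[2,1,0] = 31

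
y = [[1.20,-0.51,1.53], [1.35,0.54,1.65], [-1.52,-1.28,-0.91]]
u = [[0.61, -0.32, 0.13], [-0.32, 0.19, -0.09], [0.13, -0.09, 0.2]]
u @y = [[0.1, -0.65, 0.29], [0.01, 0.38, -0.09], [-0.27, -0.37, -0.13]]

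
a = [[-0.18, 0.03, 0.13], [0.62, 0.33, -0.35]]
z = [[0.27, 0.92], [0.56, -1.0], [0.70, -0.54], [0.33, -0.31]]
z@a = [[0.52,0.31,-0.29], [-0.72,-0.31,0.42], [-0.46,-0.16,0.28], [-0.25,-0.09,0.15]]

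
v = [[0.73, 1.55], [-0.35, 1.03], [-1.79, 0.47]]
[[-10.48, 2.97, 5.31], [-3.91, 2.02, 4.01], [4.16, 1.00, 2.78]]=v@[[-3.65, -0.05, -0.58], [-5.04, 1.94, 3.70]]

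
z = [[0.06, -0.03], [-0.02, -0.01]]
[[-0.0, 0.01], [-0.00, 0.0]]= z @ [[-0.00, 0.02], [0.04, -0.19]]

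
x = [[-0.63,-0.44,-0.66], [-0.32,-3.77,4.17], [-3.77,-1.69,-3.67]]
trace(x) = -8.07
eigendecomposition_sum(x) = [[(0.12+0j), -0.00+0.00j, -0.02+0.00j], [-0.09-0.00j, -0j, 0.02-0.00j], [-0.08-0.00j, 0.00-0.00j, (0.02-0j)]] + [[-0.37+0.01j, -0.22-0.23j, -0.32+0.30j],  [(-0.11+2.83j), (-1.89+1.52j), (2.08+2.56j)],  [-1.85-0.30j, (-0.85-1.36j), (-1.84+1.16j)]] + [[-0.37-0.01j,-0.22+0.23j,-0.32-0.30j], [-0.11-2.83j,-1.89-1.52j,(2.08-2.56j)], [-1.85+0.30j,-0.85+1.36j,(-1.84-1.16j)]]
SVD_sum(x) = [[-0.29, 0.17, -0.65], [1.75, -1.04, 3.97], [-1.71, 1.01, -3.87]] + [[-0.42, -0.55, 0.04], [-2.07, -2.74, 0.2], [-2.05, -2.71, 0.20]] + [[0.07, -0.06, -0.05], [-0.0, 0.0, 0.00], [-0.01, 0.01, 0.01]]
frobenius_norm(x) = 7.95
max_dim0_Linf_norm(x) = 4.17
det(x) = 3.30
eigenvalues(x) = [(0.14+0j), (-4.1+2.69j), (-4.1-2.69j)]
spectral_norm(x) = 6.28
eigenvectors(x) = [[-0.70+0.00j, 0.01+0.11j, (0.01-0.11j)],[(0.54+0j), 0.83+0.00j, (0.83-0j)],[0.46+0.00j, (-0.07+0.54j), (-0.07-0.54j)]]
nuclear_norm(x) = 11.27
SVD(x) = [[-0.12,-0.14,-0.98], [0.71,-0.70,0.02], [-0.69,-0.7,0.18]] @ diag([6.276061565353184, 4.885453908040183, 0.10766308704211919]) @ [[0.39, -0.23, 0.89],[0.6, 0.8, -0.06],[-0.7, 0.56, 0.45]]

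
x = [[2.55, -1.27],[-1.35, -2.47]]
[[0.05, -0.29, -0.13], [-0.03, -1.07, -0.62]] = x @[[0.02, 0.08, 0.06], [0.0, 0.39, 0.22]]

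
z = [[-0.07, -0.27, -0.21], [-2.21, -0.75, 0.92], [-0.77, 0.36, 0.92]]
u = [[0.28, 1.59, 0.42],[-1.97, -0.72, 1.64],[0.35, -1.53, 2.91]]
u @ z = [[-3.86, -1.12, 1.79], [0.47, 1.66, 1.26], [1.12, 2.10, 1.2]]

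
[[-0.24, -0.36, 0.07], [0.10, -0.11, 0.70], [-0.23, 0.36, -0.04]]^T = [[-0.24, 0.1, -0.23],[-0.36, -0.11, 0.36],[0.07, 0.70, -0.04]]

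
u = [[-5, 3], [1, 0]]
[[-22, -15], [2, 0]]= u @ [[2, 0], [-4, -5]]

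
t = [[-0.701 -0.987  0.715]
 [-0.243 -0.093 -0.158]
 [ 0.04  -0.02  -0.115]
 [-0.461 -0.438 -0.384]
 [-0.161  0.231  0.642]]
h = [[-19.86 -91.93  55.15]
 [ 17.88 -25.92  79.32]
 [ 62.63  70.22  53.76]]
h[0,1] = -91.93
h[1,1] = -25.92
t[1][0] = -0.243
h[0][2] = 55.15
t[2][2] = -0.115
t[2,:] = [0.04, -0.02, -0.115]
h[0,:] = [-19.86, -91.93, 55.15]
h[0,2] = 55.15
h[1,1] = -25.92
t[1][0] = -0.243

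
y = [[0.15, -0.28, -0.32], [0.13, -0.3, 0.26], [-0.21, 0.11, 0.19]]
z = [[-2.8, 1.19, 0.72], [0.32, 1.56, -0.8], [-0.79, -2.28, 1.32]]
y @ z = [[-0.26, 0.47, -0.09], [-0.67, -0.91, 0.68], [0.47, -0.51, 0.01]]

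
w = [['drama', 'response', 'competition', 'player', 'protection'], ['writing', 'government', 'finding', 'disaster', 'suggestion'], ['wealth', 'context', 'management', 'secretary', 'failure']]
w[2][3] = 'secretary'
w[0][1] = 'response'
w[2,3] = 'secretary'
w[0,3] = 'player'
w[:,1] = ['response', 'government', 'context']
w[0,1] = 'response'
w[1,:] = ['writing', 'government', 'finding', 'disaster', 'suggestion']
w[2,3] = 'secretary'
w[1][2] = 'finding'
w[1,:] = ['writing', 'government', 'finding', 'disaster', 'suggestion']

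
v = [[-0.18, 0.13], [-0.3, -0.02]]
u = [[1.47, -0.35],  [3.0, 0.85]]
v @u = [[0.13,0.17], [-0.5,0.09]]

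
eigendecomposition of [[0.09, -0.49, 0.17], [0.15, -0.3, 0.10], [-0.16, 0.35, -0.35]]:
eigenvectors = [[(0.54+0j),  -0.80+0.00j,  -0.80-0.00j], [0.16+0.00j,  (-0.22+0.31j),  (-0.22-0.31j)], [(-0.83+0j),  0.39+0.25j,  (0.39-0.25j)]]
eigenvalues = [(-0.31+0j), (-0.12+0.14j), (-0.12-0.14j)]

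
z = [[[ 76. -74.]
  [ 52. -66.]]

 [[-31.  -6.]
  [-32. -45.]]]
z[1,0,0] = -31.0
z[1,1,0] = -32.0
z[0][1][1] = -66.0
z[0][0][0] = 76.0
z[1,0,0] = -31.0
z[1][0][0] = -31.0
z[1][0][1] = -6.0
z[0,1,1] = -66.0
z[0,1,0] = 52.0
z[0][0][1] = -74.0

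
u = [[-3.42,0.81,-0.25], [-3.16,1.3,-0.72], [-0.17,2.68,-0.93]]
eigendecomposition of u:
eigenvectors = [[-0.68+0.00j, (0.02+0.08j), (0.02-0.08j)], [-0.43+0.00j, (0.25+0.34j), 0.25-0.34j], [(0.59+0j), (0.9+0j), 0.90-0.00j]]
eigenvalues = [(-2.69+0j), (-0.18+0.98j), (-0.18-0.98j)]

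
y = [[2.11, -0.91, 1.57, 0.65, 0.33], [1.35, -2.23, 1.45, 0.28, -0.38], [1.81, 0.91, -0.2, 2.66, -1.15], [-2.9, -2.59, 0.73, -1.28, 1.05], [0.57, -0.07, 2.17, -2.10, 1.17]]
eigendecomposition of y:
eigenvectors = [[(-0.11+0j), (-0.11-0.02j), -0.11+0.02j, 0.43+0.02j, (0.43-0.02j)], [-0.44+0.00j, (0.09-0.25j), 0.09+0.25j, (-0.03+0.14j), (-0.03-0.14j)], [0.48+0.00j, 0.36-0.36j, (0.36+0.36j), -0.31+0.31j, (-0.31-0.31j)], [(-0.58+0j), 0.01+0.27j, (0.01-0.27j), -0.24+0.01j, -0.24-0.01j], [(-0.48+0j), -0.77+0.00j, -0.77-0.00j, (0.74+0j), (0.74-0j)]]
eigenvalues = [(-3.52+0j), (0.28+1.75j), (0.28-1.75j), (1.27+0.9j), (1.27-0.9j)]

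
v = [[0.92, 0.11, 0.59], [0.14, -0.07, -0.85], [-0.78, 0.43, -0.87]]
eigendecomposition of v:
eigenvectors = [[-0.85+0.00j, (-0.24+0.13j), -0.24-0.13j],[(-0.43+0j), (0.74+0j), 0.74-0.00j],[0.29+0.00j, 0.24-0.57j, 0.24+0.57j]]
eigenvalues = [(0.77+0j), (-0.4+0.68j), (-0.4-0.68j)]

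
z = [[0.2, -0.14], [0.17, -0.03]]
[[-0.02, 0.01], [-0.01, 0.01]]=z@[[-0.05, 0.05], [0.09, 0.03]]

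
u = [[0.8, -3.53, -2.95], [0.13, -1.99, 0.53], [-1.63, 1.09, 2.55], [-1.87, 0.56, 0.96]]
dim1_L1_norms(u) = [7.28, 2.65, 5.27, 3.39]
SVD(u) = [[-0.79, -0.34, 0.36], [-0.18, -0.67, -0.59], [0.51, -0.51, -0.05], [0.29, -0.42, 0.72]] @ diag([5.794911532604408, 2.39294089304905, 1.3541544268147896]) @ [[-0.35,0.67,0.66],[0.53,0.72,-0.45],[-0.77,0.19,-0.6]]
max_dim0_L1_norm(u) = 7.17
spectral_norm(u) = 5.79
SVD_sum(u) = [[1.6,-3.04,-3.02], [0.36,-0.68,-0.67], [-1.04,1.98,1.96], [-0.58,1.10,1.09]] + [[-0.43, -0.58, 0.36], [-0.85, -1.16, 0.72], [-0.64, -0.88, 0.54], [-0.54, -0.73, 0.45]] + [[-0.38,0.09,-0.29], [0.62,-0.16,0.49], [0.06,-0.01,0.04], [-0.75,0.19,-0.59]]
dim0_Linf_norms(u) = [1.87, 3.53, 2.95]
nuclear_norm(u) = 9.54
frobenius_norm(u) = 6.41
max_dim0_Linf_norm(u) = 3.53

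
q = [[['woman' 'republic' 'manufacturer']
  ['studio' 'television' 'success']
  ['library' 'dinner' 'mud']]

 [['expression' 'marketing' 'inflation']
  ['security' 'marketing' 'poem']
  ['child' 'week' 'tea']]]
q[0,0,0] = 'woman'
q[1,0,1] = 'marketing'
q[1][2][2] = 'tea'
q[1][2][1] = 'week'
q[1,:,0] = ['expression', 'security', 'child']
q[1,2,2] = 'tea'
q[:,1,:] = [['studio', 'television', 'success'], ['security', 'marketing', 'poem']]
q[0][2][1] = 'dinner'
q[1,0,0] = 'expression'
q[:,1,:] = [['studio', 'television', 'success'], ['security', 'marketing', 'poem']]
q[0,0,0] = 'woman'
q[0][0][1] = 'republic'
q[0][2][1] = 'dinner'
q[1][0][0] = 'expression'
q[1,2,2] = 'tea'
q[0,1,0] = 'studio'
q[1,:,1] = ['marketing', 'marketing', 'week']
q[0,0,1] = 'republic'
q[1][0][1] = 'marketing'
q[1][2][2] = 'tea'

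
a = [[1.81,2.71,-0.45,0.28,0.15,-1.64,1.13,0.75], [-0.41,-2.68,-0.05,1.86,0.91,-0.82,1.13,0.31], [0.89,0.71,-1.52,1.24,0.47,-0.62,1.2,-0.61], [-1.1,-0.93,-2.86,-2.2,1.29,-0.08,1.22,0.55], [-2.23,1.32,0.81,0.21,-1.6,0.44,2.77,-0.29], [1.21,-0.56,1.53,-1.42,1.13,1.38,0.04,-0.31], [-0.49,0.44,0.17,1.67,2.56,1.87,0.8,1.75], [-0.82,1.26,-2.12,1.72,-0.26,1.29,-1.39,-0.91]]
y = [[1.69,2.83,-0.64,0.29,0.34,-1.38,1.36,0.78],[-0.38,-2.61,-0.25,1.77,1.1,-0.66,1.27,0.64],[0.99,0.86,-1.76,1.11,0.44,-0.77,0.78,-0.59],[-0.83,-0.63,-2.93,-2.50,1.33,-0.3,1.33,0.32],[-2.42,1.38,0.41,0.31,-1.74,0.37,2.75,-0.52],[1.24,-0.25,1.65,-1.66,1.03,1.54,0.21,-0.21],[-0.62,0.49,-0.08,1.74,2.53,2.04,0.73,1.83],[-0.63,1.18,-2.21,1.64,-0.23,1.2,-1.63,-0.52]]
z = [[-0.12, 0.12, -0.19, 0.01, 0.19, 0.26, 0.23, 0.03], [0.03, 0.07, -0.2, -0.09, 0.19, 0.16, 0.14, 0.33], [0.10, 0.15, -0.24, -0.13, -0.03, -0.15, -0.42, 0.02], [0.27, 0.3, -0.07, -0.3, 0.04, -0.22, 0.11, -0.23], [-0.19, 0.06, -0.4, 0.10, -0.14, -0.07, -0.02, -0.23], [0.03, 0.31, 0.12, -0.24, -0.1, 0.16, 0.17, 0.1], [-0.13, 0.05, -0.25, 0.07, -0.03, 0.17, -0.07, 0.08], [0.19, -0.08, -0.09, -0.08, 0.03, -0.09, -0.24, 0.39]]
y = a + z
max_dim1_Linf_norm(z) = 0.42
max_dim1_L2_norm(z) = 0.61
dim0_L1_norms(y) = [8.8, 10.23, 9.93, 11.02, 8.74, 8.26, 10.06, 5.41]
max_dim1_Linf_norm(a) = 2.86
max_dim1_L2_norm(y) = 4.43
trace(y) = -5.17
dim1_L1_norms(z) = [1.15, 1.21, 1.24, 1.54, 1.21, 1.23, 0.85, 1.19]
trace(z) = -0.25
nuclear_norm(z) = 3.34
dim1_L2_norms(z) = [0.47, 0.49, 0.55, 0.61, 0.54, 0.49, 0.36, 0.53]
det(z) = -0.00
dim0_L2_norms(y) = [3.58, 4.42, 4.46, 4.39, 3.72, 3.34, 4.08, 2.32]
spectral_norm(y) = 5.08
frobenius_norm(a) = 10.67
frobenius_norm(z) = 1.44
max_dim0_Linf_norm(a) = 2.86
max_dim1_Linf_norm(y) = 2.93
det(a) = 11.54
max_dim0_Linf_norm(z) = 0.42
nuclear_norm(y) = 27.96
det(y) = 1965.76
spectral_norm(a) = 4.90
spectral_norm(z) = 0.74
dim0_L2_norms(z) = [0.43, 0.49, 0.62, 0.44, 0.33, 0.48, 0.59, 0.62]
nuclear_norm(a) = 27.40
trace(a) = -4.92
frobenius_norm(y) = 10.89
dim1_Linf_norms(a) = [2.71, 2.68, 1.52, 2.86, 2.77, 1.53, 2.56, 2.12]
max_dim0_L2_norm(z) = 0.62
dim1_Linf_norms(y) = [2.83, 2.61, 1.76, 2.93, 2.75, 1.66, 2.53, 2.21]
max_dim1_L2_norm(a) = 4.31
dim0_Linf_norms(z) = [0.27, 0.31, 0.4, 0.3, 0.19, 0.26, 0.42, 0.39]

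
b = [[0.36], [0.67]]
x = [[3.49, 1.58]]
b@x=[[1.26, 0.57], [2.34, 1.06]]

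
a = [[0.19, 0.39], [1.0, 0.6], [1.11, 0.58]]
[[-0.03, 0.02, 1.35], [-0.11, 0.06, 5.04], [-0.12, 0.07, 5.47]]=a @ [[-0.09, 0.05, 4.18],[-0.03, 0.02, 1.43]]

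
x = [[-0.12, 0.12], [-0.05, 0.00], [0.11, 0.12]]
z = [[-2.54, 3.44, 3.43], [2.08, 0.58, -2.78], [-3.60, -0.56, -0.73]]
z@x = [[0.51, 0.11], [-0.58, -0.08], [0.38, -0.52]]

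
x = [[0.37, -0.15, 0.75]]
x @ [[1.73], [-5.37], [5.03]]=[[5.22]]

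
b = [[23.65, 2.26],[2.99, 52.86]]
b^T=[[23.65,  2.99], [2.26,  52.86]]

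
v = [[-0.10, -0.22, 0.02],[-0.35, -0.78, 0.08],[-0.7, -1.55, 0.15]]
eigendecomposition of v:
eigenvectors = [[0.13, 0.82, 0.28], [0.44, -0.41, -0.03], [0.89, -0.41, 0.96]]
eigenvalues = [-0.72, 0.0, -0.01]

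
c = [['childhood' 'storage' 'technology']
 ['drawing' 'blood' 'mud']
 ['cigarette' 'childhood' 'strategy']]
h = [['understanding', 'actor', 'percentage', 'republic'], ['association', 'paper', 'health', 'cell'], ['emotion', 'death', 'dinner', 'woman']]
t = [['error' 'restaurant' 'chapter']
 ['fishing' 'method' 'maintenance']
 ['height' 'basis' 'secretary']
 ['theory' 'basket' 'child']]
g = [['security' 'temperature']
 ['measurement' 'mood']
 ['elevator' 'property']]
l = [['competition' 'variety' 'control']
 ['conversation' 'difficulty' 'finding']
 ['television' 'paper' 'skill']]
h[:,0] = ['understanding', 'association', 'emotion']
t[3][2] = 'child'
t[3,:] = ['theory', 'basket', 'child']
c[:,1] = ['storage', 'blood', 'childhood']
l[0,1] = 'variety'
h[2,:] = ['emotion', 'death', 'dinner', 'woman']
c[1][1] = 'blood'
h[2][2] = 'dinner'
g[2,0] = 'elevator'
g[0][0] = 'security'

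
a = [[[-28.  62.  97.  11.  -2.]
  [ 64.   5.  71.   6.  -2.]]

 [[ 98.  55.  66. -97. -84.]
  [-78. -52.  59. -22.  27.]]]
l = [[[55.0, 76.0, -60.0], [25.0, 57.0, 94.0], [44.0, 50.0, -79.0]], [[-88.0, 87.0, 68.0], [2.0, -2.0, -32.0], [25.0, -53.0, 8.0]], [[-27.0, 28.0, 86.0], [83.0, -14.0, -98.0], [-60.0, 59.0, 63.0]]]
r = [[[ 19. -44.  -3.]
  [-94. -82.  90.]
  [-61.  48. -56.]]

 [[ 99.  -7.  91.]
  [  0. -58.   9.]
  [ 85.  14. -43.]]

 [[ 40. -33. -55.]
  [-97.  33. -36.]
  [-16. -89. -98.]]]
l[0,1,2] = 94.0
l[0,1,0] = 25.0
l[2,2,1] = 59.0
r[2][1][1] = 33.0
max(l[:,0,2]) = 86.0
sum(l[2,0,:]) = 87.0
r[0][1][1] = -82.0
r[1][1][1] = -58.0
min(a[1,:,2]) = 59.0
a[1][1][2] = 59.0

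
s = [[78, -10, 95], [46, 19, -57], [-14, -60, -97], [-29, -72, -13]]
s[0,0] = 78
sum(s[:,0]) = 81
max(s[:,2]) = 95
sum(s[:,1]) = -123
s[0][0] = 78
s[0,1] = -10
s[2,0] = -14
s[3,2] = -13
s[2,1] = -60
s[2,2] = -97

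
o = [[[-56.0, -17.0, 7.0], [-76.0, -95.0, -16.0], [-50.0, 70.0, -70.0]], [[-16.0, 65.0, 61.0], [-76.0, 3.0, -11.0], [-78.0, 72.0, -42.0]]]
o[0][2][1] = 70.0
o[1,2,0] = -78.0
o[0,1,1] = -95.0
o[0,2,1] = 70.0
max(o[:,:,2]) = 61.0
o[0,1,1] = -95.0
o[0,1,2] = -16.0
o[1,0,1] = 65.0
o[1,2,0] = -78.0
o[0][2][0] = -50.0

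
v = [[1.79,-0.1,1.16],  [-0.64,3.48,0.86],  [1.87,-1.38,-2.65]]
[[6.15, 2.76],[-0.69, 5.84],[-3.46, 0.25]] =v @[[1.62, 1.63], [-0.58, 1.97], [2.75, 0.03]]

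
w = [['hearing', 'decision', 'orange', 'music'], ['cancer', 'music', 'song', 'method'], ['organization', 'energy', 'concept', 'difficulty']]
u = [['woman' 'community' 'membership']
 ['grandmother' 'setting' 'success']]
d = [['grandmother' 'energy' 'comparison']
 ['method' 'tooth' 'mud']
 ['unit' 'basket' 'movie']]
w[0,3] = 'music'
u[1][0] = 'grandmother'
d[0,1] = 'energy'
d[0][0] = 'grandmother'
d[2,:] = ['unit', 'basket', 'movie']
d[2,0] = 'unit'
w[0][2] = 'orange'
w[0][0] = 'hearing'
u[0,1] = 'community'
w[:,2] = ['orange', 'song', 'concept']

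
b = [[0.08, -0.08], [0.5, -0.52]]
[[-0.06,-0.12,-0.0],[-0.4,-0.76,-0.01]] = b @ [[-0.69, -1.96, -0.23], [0.11, -0.42, -0.21]]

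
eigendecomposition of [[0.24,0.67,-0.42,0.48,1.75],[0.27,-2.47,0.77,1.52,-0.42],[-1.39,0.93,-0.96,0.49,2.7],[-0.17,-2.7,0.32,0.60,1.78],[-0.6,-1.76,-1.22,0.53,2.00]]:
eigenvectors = [[-0.31+0.29j,(-0.31-0.29j),0.92+0.00j,(0.26-0.04j),0.26+0.04j], [(-0.21+0.17j),(-0.21-0.17j),(0.06+0j),(-0.35+0.15j),-0.35-0.15j], [-0.51+0.00j,(-0.51-0j),(-0.25+0j),0.66+0.00j,0.66-0.00j], [-0.51-0.01j,(-0.51+0.01j),0.16+0.00j,-0.56-0.05j,-0.56+0.05j], [-0.38-0.28j,-0.38+0.28j,0.25+0.00j,0.15+0.10j,(0.15-0.1j)]]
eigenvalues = [(1.05+1.99j), (1.05-1.99j), (0.95+0j), (-1.82+0.66j), (-1.82-0.66j)]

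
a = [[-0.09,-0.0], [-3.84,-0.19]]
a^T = [[-0.09,-3.84],[-0.0,-0.19]]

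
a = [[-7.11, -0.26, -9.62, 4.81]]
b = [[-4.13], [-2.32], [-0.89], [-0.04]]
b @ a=[[29.36, 1.07, 39.73, -19.87],  [16.50, 0.60, 22.32, -11.16],  [6.33, 0.23, 8.56, -4.28],  [0.28, 0.01, 0.38, -0.19]]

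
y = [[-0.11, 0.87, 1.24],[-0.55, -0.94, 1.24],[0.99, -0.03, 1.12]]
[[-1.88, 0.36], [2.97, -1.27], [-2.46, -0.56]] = y@[[-2.29, -0.12], [-2.12, 0.93], [-0.23, -0.37]]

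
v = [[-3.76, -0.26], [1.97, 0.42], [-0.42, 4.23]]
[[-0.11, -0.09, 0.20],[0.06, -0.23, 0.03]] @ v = [[0.15, 0.84], [-0.69, 0.01]]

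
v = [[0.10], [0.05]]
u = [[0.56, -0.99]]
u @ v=[[0.01]]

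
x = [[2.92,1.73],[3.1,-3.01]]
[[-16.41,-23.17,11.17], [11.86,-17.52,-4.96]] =x @[[-2.04, -7.07, 1.77], [-6.04, -1.46, 3.47]]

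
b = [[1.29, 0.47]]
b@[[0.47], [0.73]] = [[0.95]]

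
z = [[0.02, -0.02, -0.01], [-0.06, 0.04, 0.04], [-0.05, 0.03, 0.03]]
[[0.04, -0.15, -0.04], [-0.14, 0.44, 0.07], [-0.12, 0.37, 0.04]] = z@[[3.21,  -7.66,  2.39], [0.76,  -0.27,  3.25], [0.51,  -0.14,  2.16]]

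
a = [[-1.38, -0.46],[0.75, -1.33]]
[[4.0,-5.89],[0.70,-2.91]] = a@ [[-2.29, 2.98],  [-1.82, 3.87]]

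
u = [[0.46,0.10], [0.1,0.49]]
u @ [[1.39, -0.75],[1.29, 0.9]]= [[0.77, -0.26], [0.77, 0.37]]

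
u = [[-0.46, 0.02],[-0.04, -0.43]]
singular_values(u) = [0.46, 0.43]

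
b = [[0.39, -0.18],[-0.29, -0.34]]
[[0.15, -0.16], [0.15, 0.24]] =b @ [[0.13, -0.52], [-0.55, -0.25]]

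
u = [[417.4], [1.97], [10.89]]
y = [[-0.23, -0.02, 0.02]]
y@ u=[[-95.82]]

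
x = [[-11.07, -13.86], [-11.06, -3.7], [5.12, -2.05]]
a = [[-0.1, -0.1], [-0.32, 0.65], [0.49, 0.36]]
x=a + [[-10.97, -13.76],[-10.74, -4.35],[4.63, -2.41]]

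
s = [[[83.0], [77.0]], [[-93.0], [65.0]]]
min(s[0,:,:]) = 77.0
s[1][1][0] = 65.0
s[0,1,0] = 77.0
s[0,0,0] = 83.0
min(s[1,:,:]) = -93.0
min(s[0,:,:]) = 77.0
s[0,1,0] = 77.0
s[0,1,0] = 77.0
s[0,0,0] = 83.0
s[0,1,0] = 77.0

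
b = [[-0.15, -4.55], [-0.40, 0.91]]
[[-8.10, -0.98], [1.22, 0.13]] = b@[[0.92, 0.15], [1.75, 0.21]]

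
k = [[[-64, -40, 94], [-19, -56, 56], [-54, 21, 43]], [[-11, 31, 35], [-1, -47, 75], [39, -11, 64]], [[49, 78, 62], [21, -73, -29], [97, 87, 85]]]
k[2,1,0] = 21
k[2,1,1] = -73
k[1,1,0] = -1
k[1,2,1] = -11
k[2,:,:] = [[49, 78, 62], [21, -73, -29], [97, 87, 85]]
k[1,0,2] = 35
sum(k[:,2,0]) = 82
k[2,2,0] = 97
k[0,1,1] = -56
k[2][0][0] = 49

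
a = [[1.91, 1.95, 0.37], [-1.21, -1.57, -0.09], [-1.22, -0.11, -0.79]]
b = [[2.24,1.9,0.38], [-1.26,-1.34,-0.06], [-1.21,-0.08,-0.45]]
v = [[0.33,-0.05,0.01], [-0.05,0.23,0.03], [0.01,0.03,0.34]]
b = a + v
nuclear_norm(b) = 4.51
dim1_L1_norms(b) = [4.52, 2.66, 1.74]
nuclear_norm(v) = 0.90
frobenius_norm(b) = 3.72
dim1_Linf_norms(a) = [1.95, 1.57, 1.22]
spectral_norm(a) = 3.54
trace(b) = 0.45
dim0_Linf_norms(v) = [0.33, 0.23, 0.34]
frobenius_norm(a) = 3.69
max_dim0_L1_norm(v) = 0.39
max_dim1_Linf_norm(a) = 1.95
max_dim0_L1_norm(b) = 4.71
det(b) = -0.18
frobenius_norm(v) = 0.53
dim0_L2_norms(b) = [2.84, 2.33, 0.59]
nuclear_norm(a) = 4.61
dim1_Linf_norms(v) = [0.33, 0.23, 0.34]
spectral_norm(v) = 0.35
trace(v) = 0.90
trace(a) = -0.45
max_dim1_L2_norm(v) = 0.34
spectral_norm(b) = 3.63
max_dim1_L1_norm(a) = 4.23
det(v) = 0.02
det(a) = 0.04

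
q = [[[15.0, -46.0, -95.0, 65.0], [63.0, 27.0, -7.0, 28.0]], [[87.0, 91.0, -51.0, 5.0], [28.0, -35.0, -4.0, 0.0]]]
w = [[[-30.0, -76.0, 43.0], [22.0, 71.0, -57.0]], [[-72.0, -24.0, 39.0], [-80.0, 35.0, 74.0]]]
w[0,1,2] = -57.0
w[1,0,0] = -72.0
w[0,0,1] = -76.0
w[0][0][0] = -30.0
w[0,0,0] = -30.0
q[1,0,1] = 91.0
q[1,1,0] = 28.0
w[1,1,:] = [-80.0, 35.0, 74.0]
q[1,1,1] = -35.0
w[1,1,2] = 74.0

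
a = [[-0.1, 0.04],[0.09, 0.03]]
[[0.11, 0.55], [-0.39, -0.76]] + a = [[0.01, 0.59], [-0.30, -0.73]]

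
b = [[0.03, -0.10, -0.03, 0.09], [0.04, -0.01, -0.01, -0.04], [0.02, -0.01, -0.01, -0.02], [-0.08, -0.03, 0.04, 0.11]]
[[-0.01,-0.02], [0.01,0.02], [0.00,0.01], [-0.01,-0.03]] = b@ [[-0.00, -0.01], [-0.08, -0.22], [0.06, 0.17], [-0.15, -0.4]]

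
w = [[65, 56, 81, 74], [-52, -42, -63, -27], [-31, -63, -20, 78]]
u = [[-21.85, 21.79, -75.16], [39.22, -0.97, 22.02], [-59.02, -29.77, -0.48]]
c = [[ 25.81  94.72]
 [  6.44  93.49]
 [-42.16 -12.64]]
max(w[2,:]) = 78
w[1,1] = -42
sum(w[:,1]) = -49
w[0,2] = 81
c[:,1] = [94.72, 93.49, -12.64]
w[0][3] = 74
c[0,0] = 25.81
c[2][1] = -12.64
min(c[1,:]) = 6.44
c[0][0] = 25.81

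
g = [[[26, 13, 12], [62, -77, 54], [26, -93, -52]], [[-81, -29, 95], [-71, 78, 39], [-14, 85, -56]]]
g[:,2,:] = [[26, -93, -52], [-14, 85, -56]]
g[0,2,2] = -52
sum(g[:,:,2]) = 92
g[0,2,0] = 26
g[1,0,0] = -81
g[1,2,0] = -14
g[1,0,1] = -29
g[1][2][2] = -56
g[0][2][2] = -52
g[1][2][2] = -56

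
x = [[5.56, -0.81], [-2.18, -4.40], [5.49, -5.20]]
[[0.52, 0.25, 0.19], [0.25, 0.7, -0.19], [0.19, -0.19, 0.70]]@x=[[3.39,-2.51], [-1.18,-2.29], [5.31,-2.96]]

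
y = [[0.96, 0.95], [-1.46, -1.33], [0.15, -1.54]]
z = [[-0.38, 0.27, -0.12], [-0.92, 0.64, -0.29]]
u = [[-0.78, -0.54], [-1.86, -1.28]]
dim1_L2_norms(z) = [0.48, 1.16]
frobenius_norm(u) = 2.45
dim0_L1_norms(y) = [2.57, 3.82]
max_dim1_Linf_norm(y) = 1.54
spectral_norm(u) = 2.45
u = z @ y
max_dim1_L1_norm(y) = 2.79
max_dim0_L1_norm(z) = 1.3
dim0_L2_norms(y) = [1.75, 2.25]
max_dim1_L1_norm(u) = 3.14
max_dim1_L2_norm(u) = 2.26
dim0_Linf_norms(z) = [0.92, 0.64, 0.29]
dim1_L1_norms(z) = [0.77, 1.85]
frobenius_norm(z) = 1.25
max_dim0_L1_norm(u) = 2.64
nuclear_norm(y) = 3.74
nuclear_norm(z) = 1.26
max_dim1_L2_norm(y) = 1.97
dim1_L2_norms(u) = [0.95, 2.26]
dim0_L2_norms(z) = [1.0, 0.69, 0.31]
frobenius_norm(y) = 2.85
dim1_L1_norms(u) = [1.32, 3.14]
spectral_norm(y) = 2.62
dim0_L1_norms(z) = [1.3, 0.91, 0.41]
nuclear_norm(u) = 2.45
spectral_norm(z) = 1.25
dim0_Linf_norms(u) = [1.86, 1.28]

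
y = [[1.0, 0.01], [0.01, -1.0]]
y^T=[[1.0,0.01],[0.01,-1.00]]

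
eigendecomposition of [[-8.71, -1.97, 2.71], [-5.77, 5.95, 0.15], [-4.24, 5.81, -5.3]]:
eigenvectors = [[(0.03+0j), -0.71+0.00j, (-0.71-0j)],[-0.89+0.00j, (-0.3-0.01j), (-0.3+0.01j)],[-0.46+0.00j, (-0.63-0.14j), -0.63+0.14j]]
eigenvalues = [(6.25+0j), (-7.15+0.51j), (-7.15-0.51j)]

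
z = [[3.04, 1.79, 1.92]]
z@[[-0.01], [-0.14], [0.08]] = [[-0.13]]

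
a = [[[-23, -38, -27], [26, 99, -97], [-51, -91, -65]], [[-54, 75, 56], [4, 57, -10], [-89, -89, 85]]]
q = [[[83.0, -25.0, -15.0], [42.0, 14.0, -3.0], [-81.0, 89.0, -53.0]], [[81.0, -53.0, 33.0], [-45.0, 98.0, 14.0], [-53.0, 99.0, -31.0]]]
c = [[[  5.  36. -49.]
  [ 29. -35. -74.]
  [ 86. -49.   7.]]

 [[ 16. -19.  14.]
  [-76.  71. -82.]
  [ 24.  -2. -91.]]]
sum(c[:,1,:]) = -167.0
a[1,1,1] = 57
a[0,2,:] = [-51, -91, -65]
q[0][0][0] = 83.0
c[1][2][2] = -91.0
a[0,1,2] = -97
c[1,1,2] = -82.0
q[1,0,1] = -53.0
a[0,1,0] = 26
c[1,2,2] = -91.0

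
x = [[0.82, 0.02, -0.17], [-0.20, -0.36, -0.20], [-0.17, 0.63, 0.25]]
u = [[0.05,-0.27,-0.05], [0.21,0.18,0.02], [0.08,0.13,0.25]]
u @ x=[[0.1,0.07,0.03], [0.13,-0.05,-0.07], [-0.0,0.11,0.02]]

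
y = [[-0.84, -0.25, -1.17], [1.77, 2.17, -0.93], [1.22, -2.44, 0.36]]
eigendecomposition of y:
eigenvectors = [[-0.00+0.58j, (-0-0.58j), -0.13+0.00j], [0.33-0.18j, (0.33+0.18j), -0.78+0.00j], [0.72+0.00j, (0.72-0j), 0.61+0.00j]]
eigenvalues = [(-0.75+1.58j), (-0.75-1.58j), (3.2+0j)]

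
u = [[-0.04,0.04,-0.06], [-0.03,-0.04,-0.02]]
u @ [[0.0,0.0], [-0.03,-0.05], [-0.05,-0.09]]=[[0.0, 0.0], [0.0, 0.0]]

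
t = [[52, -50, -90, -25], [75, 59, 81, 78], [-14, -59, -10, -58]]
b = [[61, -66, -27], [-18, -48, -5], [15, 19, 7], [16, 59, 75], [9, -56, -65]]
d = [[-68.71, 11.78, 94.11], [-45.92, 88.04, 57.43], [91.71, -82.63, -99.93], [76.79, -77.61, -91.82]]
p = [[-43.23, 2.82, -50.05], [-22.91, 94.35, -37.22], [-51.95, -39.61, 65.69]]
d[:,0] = [-68.71, -45.92, 91.71, 76.79]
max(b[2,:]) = 19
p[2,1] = -39.61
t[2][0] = -14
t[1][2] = 81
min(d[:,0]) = -68.71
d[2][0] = 91.71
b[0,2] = -27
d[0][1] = 11.78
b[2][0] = 15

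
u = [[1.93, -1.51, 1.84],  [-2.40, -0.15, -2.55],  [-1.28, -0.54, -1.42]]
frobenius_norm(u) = 5.06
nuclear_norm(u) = 6.35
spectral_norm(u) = 4.83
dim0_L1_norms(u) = [5.61, 2.2, 5.81]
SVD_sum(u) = [[1.95, -0.33, 2.01], [-2.39, 0.41, -2.47], [-1.27, 0.22, -1.31]] + [[-0.02, -1.18, -0.17], [-0.01, -0.56, -0.08], [-0.01, -0.76, -0.11]] + [[-0.00, -0.00, 0.0], [-0.0, -0.00, 0.0], [0.0, 0.0, -0.0]]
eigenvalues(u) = [2.52, -2.16, -0.0]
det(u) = 0.00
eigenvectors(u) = [[0.81,-0.02,-0.72], [-0.55,-0.79,-0.09], [-0.19,-0.61,0.69]]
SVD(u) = [[-0.59, -0.78, -0.22],[0.72, -0.37, -0.59],[0.38, -0.50, 0.78]] @ diag([4.827324253518277, 1.522806768830493, 0.0003101584208866665]) @ [[-0.69, 0.12, -0.71], [0.02, 0.99, 0.15], [0.72, 0.09, -0.69]]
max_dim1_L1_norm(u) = 5.28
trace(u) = 0.36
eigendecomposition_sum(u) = [[1.96, -1.48, 1.87], [-1.32, 1.00, -1.26], [-0.45, 0.34, -0.43]] + [[-0.03, -0.03, -0.03],[-1.08, -1.15, -1.29],[-0.83, -0.88, -0.99]] + [[-0.00, -0.00, 0.0], [-0.00, -0.0, 0.00], [0.00, 0.00, -0.00]]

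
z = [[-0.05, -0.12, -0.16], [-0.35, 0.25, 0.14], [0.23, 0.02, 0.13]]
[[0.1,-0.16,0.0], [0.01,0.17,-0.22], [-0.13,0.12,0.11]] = z @ [[-0.18, 0.16, 0.57], [0.22, 0.61, 0.01], [-0.75, 0.52, -0.19]]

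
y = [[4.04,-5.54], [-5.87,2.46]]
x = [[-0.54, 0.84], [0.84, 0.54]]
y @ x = [[-6.84, 0.40], [5.24, -3.60]]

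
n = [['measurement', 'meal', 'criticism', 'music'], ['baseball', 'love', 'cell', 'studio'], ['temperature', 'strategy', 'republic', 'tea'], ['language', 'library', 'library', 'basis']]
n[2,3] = 'tea'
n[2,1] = 'strategy'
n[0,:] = ['measurement', 'meal', 'criticism', 'music']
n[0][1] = 'meal'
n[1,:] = ['baseball', 'love', 'cell', 'studio']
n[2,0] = 'temperature'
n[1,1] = 'love'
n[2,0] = 'temperature'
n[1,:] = ['baseball', 'love', 'cell', 'studio']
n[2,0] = 'temperature'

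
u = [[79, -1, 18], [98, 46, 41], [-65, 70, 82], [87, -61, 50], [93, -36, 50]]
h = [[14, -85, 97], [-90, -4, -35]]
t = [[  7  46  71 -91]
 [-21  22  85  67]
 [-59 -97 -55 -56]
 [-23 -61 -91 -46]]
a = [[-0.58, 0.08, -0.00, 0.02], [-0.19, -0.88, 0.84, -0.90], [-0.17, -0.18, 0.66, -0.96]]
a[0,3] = 0.017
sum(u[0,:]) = 96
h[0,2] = 97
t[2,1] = -97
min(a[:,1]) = -0.882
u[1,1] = 46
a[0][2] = -0.003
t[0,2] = 71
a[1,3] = -0.899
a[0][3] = 0.017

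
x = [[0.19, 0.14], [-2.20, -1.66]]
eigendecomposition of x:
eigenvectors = [[0.60, -0.08],[-0.8, 1.00]]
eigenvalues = [0.01, -1.48]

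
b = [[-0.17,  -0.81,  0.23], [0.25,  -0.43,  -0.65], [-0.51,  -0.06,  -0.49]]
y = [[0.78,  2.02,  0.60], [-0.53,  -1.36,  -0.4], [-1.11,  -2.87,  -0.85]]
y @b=[[0.07, -1.54, -1.43], [-0.05, 1.04, 0.96], [-0.10, 2.18, 2.03]]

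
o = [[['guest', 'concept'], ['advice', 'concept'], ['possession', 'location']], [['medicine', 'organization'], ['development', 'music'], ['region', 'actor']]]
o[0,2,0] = 'possession'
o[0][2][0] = 'possession'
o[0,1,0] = 'advice'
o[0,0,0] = 'guest'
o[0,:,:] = [['guest', 'concept'], ['advice', 'concept'], ['possession', 'location']]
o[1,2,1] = 'actor'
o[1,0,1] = 'organization'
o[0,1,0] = 'advice'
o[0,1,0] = 'advice'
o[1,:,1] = ['organization', 'music', 'actor']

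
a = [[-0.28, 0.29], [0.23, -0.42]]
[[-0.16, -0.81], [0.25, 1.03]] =a@[[-0.14, 0.80], [-0.68, -2.01]]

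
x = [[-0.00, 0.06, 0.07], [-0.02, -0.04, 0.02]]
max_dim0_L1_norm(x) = 0.1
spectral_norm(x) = 0.09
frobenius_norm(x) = 0.10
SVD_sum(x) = [[0.00,0.06,0.07],[-0.00,-0.01,-0.01]] + [[-0.0,-0.00,0.0], [-0.02,-0.03,0.03]]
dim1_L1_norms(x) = [0.13, 0.08]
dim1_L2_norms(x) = [0.09, 0.05]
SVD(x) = [[-0.99,0.16],[0.16,0.99]] @ diag([0.09305778188384252, 0.04733127117307535]) @ [[-0.03, -0.7, -0.71], [-0.42, -0.63, 0.65]]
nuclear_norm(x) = 0.14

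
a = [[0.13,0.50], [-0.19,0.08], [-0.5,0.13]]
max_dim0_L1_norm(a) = 0.82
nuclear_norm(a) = 1.07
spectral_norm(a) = 0.56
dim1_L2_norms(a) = [0.52, 0.21, 0.52]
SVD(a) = [[0.13, -0.99], [0.37, -0.00], [0.92, 0.14]] @ diag([0.5562373594069353, 0.5166236541235796]) @ [[-0.92, 0.39],[-0.39, -0.92]]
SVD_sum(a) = [[-0.07, 0.03], [-0.19, 0.08], [-0.47, 0.20]] + [[0.2, 0.47], [0.00, 0.0], [-0.03, -0.07]]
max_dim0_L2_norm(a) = 0.55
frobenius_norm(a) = 0.76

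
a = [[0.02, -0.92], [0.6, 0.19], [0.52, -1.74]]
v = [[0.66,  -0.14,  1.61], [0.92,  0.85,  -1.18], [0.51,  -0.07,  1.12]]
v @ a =[[0.77, -3.44], [-0.09, 1.37], [0.55, -2.43]]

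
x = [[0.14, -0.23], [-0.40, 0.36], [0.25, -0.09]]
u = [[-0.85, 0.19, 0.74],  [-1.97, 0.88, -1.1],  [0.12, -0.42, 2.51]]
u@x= [[-0.01, 0.2], [-0.90, 0.87], [0.81, -0.4]]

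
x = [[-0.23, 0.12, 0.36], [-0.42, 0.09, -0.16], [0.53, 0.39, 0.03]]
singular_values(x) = [0.75, 0.42, 0.31]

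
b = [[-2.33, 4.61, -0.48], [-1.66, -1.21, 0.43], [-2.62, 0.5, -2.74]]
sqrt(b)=[[(0.41+0.25j), 2.48-0.61j, -0.19+0.50j], [(-0.92+0.02j), 0.99-0.06j, 0.25+0.05j], [(-1.33+0.84j), (-0.03-2.05j), (0.4+1.68j)]]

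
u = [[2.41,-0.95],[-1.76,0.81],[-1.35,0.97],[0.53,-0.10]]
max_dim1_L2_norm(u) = 2.59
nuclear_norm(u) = 4.03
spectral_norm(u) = 3.66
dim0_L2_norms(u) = [3.32, 1.58]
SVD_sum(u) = [[2.34, -1.09], [-1.76, 0.82], [-1.48, 0.69], [0.47, -0.22]] + [[0.07, 0.14], [-0.00, -0.01], [0.13, 0.28], [0.06, 0.12]]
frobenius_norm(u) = 3.68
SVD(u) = [[-0.71, -0.43],  [0.53, 0.03],  [0.45, -0.83],  [-0.14, -0.36]] @ diag([3.657962715561123, 0.3713607027738594]) @ [[-0.91, 0.42], [-0.42, -0.91]]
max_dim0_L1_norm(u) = 6.05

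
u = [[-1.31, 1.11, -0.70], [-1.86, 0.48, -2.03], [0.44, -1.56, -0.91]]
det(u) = -0.03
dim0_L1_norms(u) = [3.61, 3.15, 3.64]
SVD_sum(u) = [[-1.24, 0.61, -1.07], [-1.93, 0.96, -1.67], [0.21, -0.11, 0.18]] + [[-0.08, 0.49, 0.37], [0.07, -0.48, -0.36], [0.22, -1.46, -1.09]] + [[0.00, 0.00, -0.0], [-0.00, -0.00, 0.0], [0.00, 0.00, -0.0]]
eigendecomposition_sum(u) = [[-1.85, 1.31, -1.15], [-1.68, 1.18, -1.04], [1.53, -1.08, 0.94]] + [[0.46, -0.28, 0.25],[0.35, -0.21, 0.19],[-0.35, 0.21, -0.19]] + [[0.09, 0.08, 0.19],  [-0.53, -0.49, -1.18],  [-0.74, -0.7, -1.66]]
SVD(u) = [[-0.54, 0.31, 0.79],[-0.84, -0.30, -0.46],[0.09, -0.9, 0.42]] @ diag([3.254072702269337, 2.028641456128534, 0.004968986036930878]) @ [[0.71, -0.35, 0.61],[-0.12, 0.79, 0.60],[0.70, 0.50, -0.52]]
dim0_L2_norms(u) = [2.32, 1.97, 2.33]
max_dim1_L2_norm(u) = 2.79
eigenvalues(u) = [0.27, 0.06, -2.07]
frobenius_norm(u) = 3.83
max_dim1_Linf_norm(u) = 2.03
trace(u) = -1.74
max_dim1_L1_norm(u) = 4.37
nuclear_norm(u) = 5.29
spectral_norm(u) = 3.25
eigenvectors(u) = [[-0.63, -0.68, -0.09], [-0.57, -0.51, 0.58], [0.52, 0.52, 0.81]]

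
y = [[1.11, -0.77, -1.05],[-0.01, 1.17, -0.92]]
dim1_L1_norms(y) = [2.93, 2.1]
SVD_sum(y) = [[1.10,-0.68,-1.11], [0.08,-0.05,-0.08]] + [[0.01,-0.09,0.06], [-0.09,1.22,-0.84]]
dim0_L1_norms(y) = [1.12, 1.94, 1.97]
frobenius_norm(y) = 2.27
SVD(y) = [[-1.00, -0.08], [-0.08, 1.00]] @ diag([1.7121832990615367, 1.487053580209789]) @ [[-0.65,0.4,0.65], [-0.06,0.82,-0.56]]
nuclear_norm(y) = 3.20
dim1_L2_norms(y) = [1.71, 1.49]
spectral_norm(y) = 1.71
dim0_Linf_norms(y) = [1.11, 1.17, 1.05]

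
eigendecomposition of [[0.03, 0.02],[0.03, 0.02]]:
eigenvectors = [[0.71, -0.55], [0.71, 0.83]]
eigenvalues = [0.05, 0.0]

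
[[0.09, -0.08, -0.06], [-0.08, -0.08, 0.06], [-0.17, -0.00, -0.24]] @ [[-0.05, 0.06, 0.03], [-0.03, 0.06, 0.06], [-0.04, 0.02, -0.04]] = [[0.00,-0.0,0.00], [0.0,-0.01,-0.01], [0.02,-0.02,0.00]]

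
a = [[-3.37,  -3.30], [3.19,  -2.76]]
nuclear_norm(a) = 8.93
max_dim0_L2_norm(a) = 4.64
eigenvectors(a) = [[(0.71+0j), 0.71-0.00j], [-0.07-0.70j, (-0.07+0.7j)]]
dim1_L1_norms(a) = [6.67, 5.95]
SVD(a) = [[-0.95, 0.31], [0.31, 0.95]] @ diag([4.7735781574725245, 4.1537394687800555]) @ [[0.88, 0.48], [0.48, -0.88]]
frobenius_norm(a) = 6.33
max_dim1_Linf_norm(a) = 3.37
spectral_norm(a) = 4.77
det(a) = 19.83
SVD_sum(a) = [[-3.99, -2.16], [1.31, 0.71]] + [[0.62, -1.14], [1.88, -3.47]]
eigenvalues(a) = [(-3.06+3.23j), (-3.06-3.23j)]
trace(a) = -6.13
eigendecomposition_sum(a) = [[-1.68+1.47j, (-1.65-1.57j)],[1.60+1.51j, -1.38+1.76j]] + [[-1.69-1.47j, -1.65+1.57j], [1.60-1.51j, (-1.38-1.76j)]]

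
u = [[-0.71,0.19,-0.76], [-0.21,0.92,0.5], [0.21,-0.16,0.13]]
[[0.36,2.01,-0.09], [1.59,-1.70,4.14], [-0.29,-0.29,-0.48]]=u @ [[-0.29,1.33,0.05], [1.56,0.5,3.94], [0.19,-3.76,1.06]]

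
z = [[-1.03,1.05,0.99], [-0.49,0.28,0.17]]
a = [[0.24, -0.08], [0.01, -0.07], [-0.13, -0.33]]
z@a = [[-0.37, -0.32],[-0.14, -0.04]]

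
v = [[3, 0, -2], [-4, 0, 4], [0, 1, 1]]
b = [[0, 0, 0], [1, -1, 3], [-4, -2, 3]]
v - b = [[3, 0, -2], [-5, 1, 1], [4, 3, -2]]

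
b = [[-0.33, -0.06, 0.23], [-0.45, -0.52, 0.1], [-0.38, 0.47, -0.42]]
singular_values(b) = [0.82, 0.68, 0.25]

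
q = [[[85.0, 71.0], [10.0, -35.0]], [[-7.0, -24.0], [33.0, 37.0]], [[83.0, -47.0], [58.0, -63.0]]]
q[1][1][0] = 33.0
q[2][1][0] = 58.0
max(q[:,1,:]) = 58.0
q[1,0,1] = -24.0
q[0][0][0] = 85.0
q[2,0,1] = -47.0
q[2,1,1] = -63.0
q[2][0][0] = 83.0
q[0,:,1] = [71.0, -35.0]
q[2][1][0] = 58.0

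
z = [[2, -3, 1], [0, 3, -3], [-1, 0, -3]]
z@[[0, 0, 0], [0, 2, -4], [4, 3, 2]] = [[4, -3, 14], [-12, -3, -18], [-12, -9, -6]]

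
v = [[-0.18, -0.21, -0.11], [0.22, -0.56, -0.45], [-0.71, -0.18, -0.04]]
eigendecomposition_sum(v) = [[-0.04+0.05j,  (0.01-0.02j),  (0.02-0.01j)],  [0.21-0.01j,  -0.05+0.02j,  (-0.07-0.02j)],  [(-0.28-0.02j),  (0.07-0.02j),  (0.09+0.04j)]] + [[-0.04-0.05j,  0.01+0.02j,  0.02+0.01j], [0.21+0.01j,  (-0.05-0.02j),  -0.07+0.02j], [(-0.28+0.02j),  0.07+0.02j,  (0.09-0.04j)]] + [[(-0.1-0j), (-0.22+0j), (-0.15+0j)], [(-0.2-0j), (-0.46+0j), (-0.31+0j)], [(-0.14-0j), (-0.33+0j), (-0.22+0j)]]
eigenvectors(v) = [[(0.11-0.14j),0.11+0.14j,(0.37+0j)], [(-0.58+0.06j),(-0.58-0.06j),0.76+0.00j], [0.79+0.00j,0.79-0.00j,(0.54+0j)]]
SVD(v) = [[-0.38, 0.08, -0.92], [-0.71, -0.67, 0.23], [-0.60, 0.74, 0.31]] @ diag([0.7748757438686158, 0.7684192678724006, 0.01730347729513514]) @ [[0.43, 0.75, 0.5], [-0.89, 0.29, 0.34], [-0.11, 0.59, -0.80]]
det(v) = -0.01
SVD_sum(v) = [[-0.13, -0.22, -0.14], [-0.24, -0.41, -0.27], [-0.2, -0.35, -0.23]] + [[-0.06, 0.02, 0.02], [0.46, -0.15, -0.17], [-0.51, 0.17, 0.19]] + [[0.0, -0.01, 0.01], [-0.0, 0.0, -0.00], [-0.00, 0.0, -0.0]]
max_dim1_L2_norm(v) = 0.75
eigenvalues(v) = [(-0+0.12j), (-0-0.12j), (-0.77+0j)]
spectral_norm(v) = 0.77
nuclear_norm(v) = 1.56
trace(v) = -0.78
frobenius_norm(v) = 1.09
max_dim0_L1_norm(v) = 1.11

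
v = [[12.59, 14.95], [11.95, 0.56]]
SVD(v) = [[-0.89, -0.45],[-0.45, 0.89]] @ diag([21.47765992270578, 7.989795006418993]) @ [[-0.77, -0.63], [0.63, -0.77]]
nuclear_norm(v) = 29.47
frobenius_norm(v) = 22.92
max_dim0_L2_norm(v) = 17.36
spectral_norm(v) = 21.48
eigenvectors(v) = [[0.87, -0.59], [0.50, 0.81]]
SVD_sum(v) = [[14.85, 12.19],[7.41, 6.09]] + [[-2.26, 2.76], [4.54, -5.53]]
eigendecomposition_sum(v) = [[14.97, 10.83],  [8.66, 6.26]] + [[-2.38, 4.12], [3.29, -5.70]]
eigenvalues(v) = [21.23, -8.08]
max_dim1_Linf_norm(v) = 14.95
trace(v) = 13.15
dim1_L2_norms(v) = [19.55, 11.96]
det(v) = -171.60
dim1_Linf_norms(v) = [14.95, 11.95]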